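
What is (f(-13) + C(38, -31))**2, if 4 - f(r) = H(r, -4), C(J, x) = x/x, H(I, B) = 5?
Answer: 0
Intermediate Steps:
C(J, x) = 1
f(r) = -1 (f(r) = 4 - 1*5 = 4 - 5 = -1)
(f(-13) + C(38, -31))**2 = (-1 + 1)**2 = 0**2 = 0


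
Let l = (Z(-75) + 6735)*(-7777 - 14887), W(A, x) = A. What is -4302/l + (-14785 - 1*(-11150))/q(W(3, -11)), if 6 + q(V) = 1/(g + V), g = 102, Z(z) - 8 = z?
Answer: 28840042207779/47528357104 ≈ 606.80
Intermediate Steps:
Z(z) = 8 + z
l = -151123552 (l = ((8 - 75) + 6735)*(-7777 - 14887) = (-67 + 6735)*(-22664) = 6668*(-22664) = -151123552)
q(V) = -6 + 1/(102 + V)
-4302/l + (-14785 - 1*(-11150))/q(W(3, -11)) = -4302/(-151123552) + (-14785 - 1*(-11150))/(((-611 - 6*3)/(102 + 3))) = -4302*(-1/151123552) + (-14785 + 11150)/(((-611 - 18)/105)) = 2151/75561776 - 3635/((1/105)*(-629)) = 2151/75561776 - 3635/(-629/105) = 2151/75561776 - 3635*(-105/629) = 2151/75561776 + 381675/629 = 28840042207779/47528357104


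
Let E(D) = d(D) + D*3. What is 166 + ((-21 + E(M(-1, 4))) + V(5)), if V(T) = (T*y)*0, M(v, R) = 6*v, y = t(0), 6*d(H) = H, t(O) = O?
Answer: 126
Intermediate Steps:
d(H) = H/6
y = 0
V(T) = 0 (V(T) = (T*0)*0 = 0*0 = 0)
E(D) = 19*D/6 (E(D) = D/6 + D*3 = D/6 + 3*D = 19*D/6)
166 + ((-21 + E(M(-1, 4))) + V(5)) = 166 + ((-21 + 19*(6*(-1))/6) + 0) = 166 + ((-21 + (19/6)*(-6)) + 0) = 166 + ((-21 - 19) + 0) = 166 + (-40 + 0) = 166 - 40 = 126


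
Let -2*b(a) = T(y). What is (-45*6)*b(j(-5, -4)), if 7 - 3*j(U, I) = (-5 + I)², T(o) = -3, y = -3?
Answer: -405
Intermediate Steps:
j(U, I) = 7/3 - (-5 + I)²/3
b(a) = 3/2 (b(a) = -½*(-3) = 3/2)
(-45*6)*b(j(-5, -4)) = -45*6*(3/2) = -270*3/2 = -405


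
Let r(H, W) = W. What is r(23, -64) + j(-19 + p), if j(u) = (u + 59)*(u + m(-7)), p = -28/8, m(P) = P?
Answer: -4563/4 ≈ -1140.8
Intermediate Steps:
p = -7/2 (p = -28*⅛ = -7/2 ≈ -3.5000)
j(u) = (-7 + u)*(59 + u) (j(u) = (u + 59)*(u - 7) = (59 + u)*(-7 + u) = (-7 + u)*(59 + u))
r(23, -64) + j(-19 + p) = -64 + (-413 + (-19 - 7/2)² + 52*(-19 - 7/2)) = -64 + (-413 + (-45/2)² + 52*(-45/2)) = -64 + (-413 + 2025/4 - 1170) = -64 - 4307/4 = -4563/4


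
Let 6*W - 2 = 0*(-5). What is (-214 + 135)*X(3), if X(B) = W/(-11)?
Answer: 79/33 ≈ 2.3939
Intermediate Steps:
W = ⅓ (W = ⅓ + (0*(-5))/6 = ⅓ + (⅙)*0 = ⅓ + 0 = ⅓ ≈ 0.33333)
X(B) = -1/33 (X(B) = (⅓)/(-11) = (⅓)*(-1/11) = -1/33)
(-214 + 135)*X(3) = (-214 + 135)*(-1/33) = -79*(-1/33) = 79/33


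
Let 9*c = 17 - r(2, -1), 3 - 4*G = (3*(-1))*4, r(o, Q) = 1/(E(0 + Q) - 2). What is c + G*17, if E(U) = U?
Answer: 7093/108 ≈ 65.676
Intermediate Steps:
r(o, Q) = 1/(-2 + Q) (r(o, Q) = 1/((0 + Q) - 2) = 1/(Q - 2) = 1/(-2 + Q))
G = 15/4 (G = ¾ - 3*(-1)*4/4 = ¾ - (-3)*4/4 = ¾ - ¼*(-12) = ¾ + 3 = 15/4 ≈ 3.7500)
c = 52/27 (c = (17 - 1/(-2 - 1))/9 = (17 - 1/(-3))/9 = (17 - 1*(-⅓))/9 = (17 + ⅓)/9 = (⅑)*(52/3) = 52/27 ≈ 1.9259)
c + G*17 = 52/27 + (15/4)*17 = 52/27 + 255/4 = 7093/108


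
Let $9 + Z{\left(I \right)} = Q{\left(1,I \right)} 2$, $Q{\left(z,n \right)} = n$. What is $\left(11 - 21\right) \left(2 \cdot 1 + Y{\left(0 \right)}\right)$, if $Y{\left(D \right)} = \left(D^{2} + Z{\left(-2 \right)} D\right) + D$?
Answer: $-20$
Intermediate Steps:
$Z{\left(I \right)} = -9 + 2 I$ ($Z{\left(I \right)} = -9 + I 2 = -9 + 2 I$)
$Y{\left(D \right)} = D^{2} - 12 D$ ($Y{\left(D \right)} = \left(D^{2} + \left(-9 + 2 \left(-2\right)\right) D\right) + D = \left(D^{2} + \left(-9 - 4\right) D\right) + D = \left(D^{2} - 13 D\right) + D = D^{2} - 12 D$)
$\left(11 - 21\right) \left(2 \cdot 1 + Y{\left(0 \right)}\right) = \left(11 - 21\right) \left(2 \cdot 1 + 0 \left(-12 + 0\right)\right) = - 10 \left(2 + 0 \left(-12\right)\right) = - 10 \left(2 + 0\right) = \left(-10\right) 2 = -20$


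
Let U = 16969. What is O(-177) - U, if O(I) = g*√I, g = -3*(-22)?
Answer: -16969 + 66*I*√177 ≈ -16969.0 + 878.07*I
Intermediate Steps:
g = 66
O(I) = 66*√I
O(-177) - U = 66*√(-177) - 1*16969 = 66*(I*√177) - 16969 = 66*I*√177 - 16969 = -16969 + 66*I*√177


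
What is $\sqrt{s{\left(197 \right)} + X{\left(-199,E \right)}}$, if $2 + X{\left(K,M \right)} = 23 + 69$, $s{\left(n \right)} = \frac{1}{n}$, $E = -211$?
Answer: $\frac{\sqrt{3493007}}{197} \approx 9.4871$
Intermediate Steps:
$X{\left(K,M \right)} = 90$ ($X{\left(K,M \right)} = -2 + \left(23 + 69\right) = -2 + 92 = 90$)
$\sqrt{s{\left(197 \right)} + X{\left(-199,E \right)}} = \sqrt{\frac{1}{197} + 90} = \sqrt{\frac{17731}{197}} = \frac{\sqrt{3493007}}{197}$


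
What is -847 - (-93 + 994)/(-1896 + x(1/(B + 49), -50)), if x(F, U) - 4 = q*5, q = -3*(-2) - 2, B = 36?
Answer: -1584683/1872 ≈ -846.52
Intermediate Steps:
q = 4 (q = 6 - 2 = 4)
x(F, U) = 24 (x(F, U) = 4 + 4*5 = 4 + 20 = 24)
-847 - (-93 + 994)/(-1896 + x(1/(B + 49), -50)) = -847 - (-93 + 994)/(-1896 + 24) = -847 - 901/(-1872) = -847 - 901*(-1)/1872 = -847 - 1*(-901/1872) = -847 + 901/1872 = -1584683/1872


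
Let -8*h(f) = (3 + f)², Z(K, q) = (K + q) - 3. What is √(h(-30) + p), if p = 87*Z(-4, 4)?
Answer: 3*I*√626/4 ≈ 18.765*I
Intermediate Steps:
Z(K, q) = -3 + K + q
p = -261 (p = 87*(-3 - 4 + 4) = 87*(-3) = -261)
h(f) = -(3 + f)²/8
√(h(-30) + p) = √(-(3 - 30)²/8 - 261) = √(-⅛*(-27)² - 261) = √(-⅛*729 - 261) = √(-729/8 - 261) = √(-2817/8) = 3*I*√626/4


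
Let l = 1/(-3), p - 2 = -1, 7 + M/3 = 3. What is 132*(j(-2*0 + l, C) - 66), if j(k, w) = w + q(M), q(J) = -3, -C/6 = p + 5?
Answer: -13860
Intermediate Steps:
M = -12 (M = -21 + 3*3 = -21 + 9 = -12)
p = 1 (p = 2 - 1 = 1)
C = -36 (C = -6*(1 + 5) = -6*6 = -36)
l = -1/3 ≈ -0.33333
j(k, w) = -3 + w (j(k, w) = w - 3 = -3 + w)
132*(j(-2*0 + l, C) - 66) = 132*((-3 - 36) - 66) = 132*(-39 - 66) = 132*(-105) = -13860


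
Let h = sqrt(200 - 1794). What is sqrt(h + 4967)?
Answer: sqrt(4967 + I*sqrt(1594)) ≈ 70.478 + 0.2832*I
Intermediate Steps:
h = I*sqrt(1594) (h = sqrt(-1594) = I*sqrt(1594) ≈ 39.925*I)
sqrt(h + 4967) = sqrt(I*sqrt(1594) + 4967) = sqrt(4967 + I*sqrt(1594))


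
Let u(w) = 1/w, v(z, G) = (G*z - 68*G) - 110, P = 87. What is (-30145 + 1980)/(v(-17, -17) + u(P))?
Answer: -2450355/116146 ≈ -21.097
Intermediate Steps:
v(z, G) = -110 - 68*G + G*z (v(z, G) = (-68*G + G*z) - 110 = -110 - 68*G + G*z)
(-30145 + 1980)/(v(-17, -17) + u(P)) = (-30145 + 1980)/((-110 - 68*(-17) - 17*(-17)) + 1/87) = -28165/((-110 + 1156 + 289) + 1/87) = -28165/(1335 + 1/87) = -28165/116146/87 = -28165*87/116146 = -2450355/116146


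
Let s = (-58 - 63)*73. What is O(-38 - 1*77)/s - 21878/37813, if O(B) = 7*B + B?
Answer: -158460414/334002229 ≈ -0.47443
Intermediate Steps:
O(B) = 8*B
s = -8833 (s = -121*73 = -8833)
O(-38 - 1*77)/s - 21878/37813 = (8*(-38 - 1*77))/(-8833) - 21878/37813 = (8*(-38 - 77))*(-1/8833) - 21878*1/37813 = (8*(-115))*(-1/8833) - 21878/37813 = -920*(-1/8833) - 21878/37813 = 920/8833 - 21878/37813 = -158460414/334002229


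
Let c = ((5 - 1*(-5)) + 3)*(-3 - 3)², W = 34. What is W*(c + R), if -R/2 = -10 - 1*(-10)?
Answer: 15912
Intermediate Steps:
c = 468 (c = ((5 + 5) + 3)*(-6)² = (10 + 3)*36 = 13*36 = 468)
R = 0 (R = -2*(-10 - 1*(-10)) = -2*(-10 + 10) = -2*0 = 0)
W*(c + R) = 34*(468 + 0) = 34*468 = 15912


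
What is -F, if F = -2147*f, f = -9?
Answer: -19323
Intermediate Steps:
F = 19323 (F = -2147*(-9) = 19323)
-F = -1*19323 = -19323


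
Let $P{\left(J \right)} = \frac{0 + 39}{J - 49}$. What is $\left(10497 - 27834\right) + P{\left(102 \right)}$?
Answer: $- \frac{918822}{53} \approx -17336.0$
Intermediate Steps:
$P{\left(J \right)} = \frac{39}{-49 + J}$
$\left(10497 - 27834\right) + P{\left(102 \right)} = \left(10497 - 27834\right) + \frac{39}{-49 + 102} = -17337 + \frac{39}{53} = - \frac{918822}{53}$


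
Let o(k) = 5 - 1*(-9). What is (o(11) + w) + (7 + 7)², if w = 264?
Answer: 474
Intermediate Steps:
o(k) = 14 (o(k) = 5 + 9 = 14)
(o(11) + w) + (7 + 7)² = (14 + 264) + (7 + 7)² = 278 + 14² = 278 + 196 = 474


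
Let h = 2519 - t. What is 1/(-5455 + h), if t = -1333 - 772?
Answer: -1/831 ≈ -0.0012034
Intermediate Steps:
t = -2105
h = 4624 (h = 2519 - 1*(-2105) = 2519 + 2105 = 4624)
1/(-5455 + h) = 1/(-5455 + 4624) = 1/(-831) = -1/831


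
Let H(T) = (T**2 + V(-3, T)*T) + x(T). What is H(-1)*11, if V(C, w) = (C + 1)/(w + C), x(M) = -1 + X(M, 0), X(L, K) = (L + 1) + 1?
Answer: 11/2 ≈ 5.5000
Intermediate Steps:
X(L, K) = 2 + L (X(L, K) = (1 + L) + 1 = 2 + L)
x(M) = 1 + M (x(M) = -1 + (2 + M) = 1 + M)
V(C, w) = (1 + C)/(C + w)
H(T) = 1 + T + T**2 - 2*T/(-3 + T) (H(T) = (T**2 + ((1 - 3)/(-3 + T))*T) + (1 + T) = (T**2 + (-2/(-3 + T))*T) + (1 + T) = (T**2 - 2*T/(-3 + T)) + (1 + T) = 1 + T + T**2 - 2*T/(-3 + T))
H(-1)*11 = ((-2*(-1) + (-3 - 1)*(1 - 1 + (-1)**2))/(-3 - 1))*11 = ((2 - 4*(1 - 1 + 1))/(-4))*11 = -(2 - 4*1)/4*11 = -(2 - 4)/4*11 = -1/4*(-2)*11 = (1/2)*11 = 11/2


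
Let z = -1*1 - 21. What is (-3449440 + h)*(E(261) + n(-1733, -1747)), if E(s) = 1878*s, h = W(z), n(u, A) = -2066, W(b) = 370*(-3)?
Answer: -1684185850600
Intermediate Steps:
z = -22 (z = -1 - 21 = -22)
W(b) = -1110
h = -1110
(-3449440 + h)*(E(261) + n(-1733, -1747)) = (-3449440 - 1110)*(1878*261 - 2066) = -3450550*(490158 - 2066) = -3450550*488092 = -1684185850600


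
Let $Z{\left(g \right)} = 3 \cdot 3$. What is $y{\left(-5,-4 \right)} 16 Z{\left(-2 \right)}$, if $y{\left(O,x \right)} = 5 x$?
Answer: $-2880$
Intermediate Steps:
$Z{\left(g \right)} = 9$
$y{\left(-5,-4 \right)} 16 Z{\left(-2 \right)} = 5 \left(-4\right) 16 \cdot 9 = \left(-20\right) 16 \cdot 9 = \left(-320\right) 9 = -2880$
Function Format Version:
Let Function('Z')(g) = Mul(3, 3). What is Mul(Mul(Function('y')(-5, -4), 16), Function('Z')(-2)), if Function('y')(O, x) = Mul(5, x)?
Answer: -2880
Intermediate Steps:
Function('Z')(g) = 9
Mul(Mul(Function('y')(-5, -4), 16), Function('Z')(-2)) = Mul(Mul(Mul(5, -4), 16), 9) = Mul(Mul(-20, 16), 9) = Mul(-320, 9) = -2880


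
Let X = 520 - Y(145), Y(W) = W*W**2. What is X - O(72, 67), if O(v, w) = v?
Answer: -3048177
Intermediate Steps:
Y(W) = W**3
X = -3048105 (X = 520 - 1*145**3 = 520 - 1*3048625 = 520 - 3048625 = -3048105)
X - O(72, 67) = -3048105 - 1*72 = -3048105 - 72 = -3048177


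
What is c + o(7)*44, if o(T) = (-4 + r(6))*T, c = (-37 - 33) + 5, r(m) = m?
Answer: 551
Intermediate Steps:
c = -65 (c = -70 + 5 = -65)
o(T) = 2*T (o(T) = (-4 + 6)*T = 2*T)
c + o(7)*44 = -65 + (2*7)*44 = -65 + 14*44 = -65 + 616 = 551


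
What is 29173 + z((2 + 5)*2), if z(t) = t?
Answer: 29187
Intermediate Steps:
29173 + z((2 + 5)*2) = 29173 + (2 + 5)*2 = 29173 + 7*2 = 29173 + 14 = 29187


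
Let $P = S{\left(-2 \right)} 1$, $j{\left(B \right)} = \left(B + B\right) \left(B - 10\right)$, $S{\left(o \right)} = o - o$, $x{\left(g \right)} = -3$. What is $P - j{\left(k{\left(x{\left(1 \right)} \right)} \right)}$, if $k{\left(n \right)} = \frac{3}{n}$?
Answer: $-22$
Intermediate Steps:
$S{\left(o \right)} = 0$
$j{\left(B \right)} = 2 B \left(-10 + B\right)$
$P = 0$ ($P = 0 \cdot 1 = 0$)
$P - j{\left(k{\left(x{\left(1 \right)} \right)} \right)} = 0 - 2 \frac{3}{-3} \left(-10 + \frac{3}{-3}\right) = 0 - 2 \cdot 3 \left(- \frac{1}{3}\right) \left(-10 + 3 \left(- \frac{1}{3}\right)\right) = 0 - 2 \left(-1\right) \left(-10 - 1\right) = 0 - 2 \left(-1\right) \left(-11\right) = 0 - 22 = -22$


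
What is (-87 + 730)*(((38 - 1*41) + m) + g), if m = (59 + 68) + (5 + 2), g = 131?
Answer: 168466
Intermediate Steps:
m = 134 (m = 127 + 7 = 134)
(-87 + 730)*(((38 - 1*41) + m) + g) = (-87 + 730)*(((38 - 1*41) + 134) + 131) = 643*(((38 - 41) + 134) + 131) = 643*((-3 + 134) + 131) = 643*(131 + 131) = 643*262 = 168466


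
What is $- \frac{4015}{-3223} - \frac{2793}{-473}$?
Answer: $\frac{990994}{138589} \approx 7.1506$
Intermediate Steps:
$- \frac{4015}{-3223} - \frac{2793}{-473} = \left(-4015\right) \left(- \frac{1}{3223}\right) - - \frac{2793}{473} = \frac{365}{293} + \frac{2793}{473} = \frac{990994}{138589}$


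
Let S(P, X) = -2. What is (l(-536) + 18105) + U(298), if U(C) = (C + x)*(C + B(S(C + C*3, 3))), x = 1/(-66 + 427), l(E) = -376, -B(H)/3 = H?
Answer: 2058115/19 ≈ 1.0832e+5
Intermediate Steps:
B(H) = -3*H
x = 1/361 ≈ 0.0027701
U(C) = (6 + C)*(1/361 + C) (U(C) = (C + 1/361)*(C - 3*(-2)) = (1/361 + C)*(C + 6) = (1/361 + C)*(6 + C) = (6 + C)*(1/361 + C))
(l(-536) + 18105) + U(298) = (-376 + 18105) + (6/361 + 298² + (2167/361)*298) = 17729 + (6/361 + 88804 + 645766/361) = 17729 + 1721264/19 = 2058115/19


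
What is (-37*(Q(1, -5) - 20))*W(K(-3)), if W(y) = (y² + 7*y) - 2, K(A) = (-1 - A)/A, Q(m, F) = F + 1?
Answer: -16576/3 ≈ -5525.3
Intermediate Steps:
Q(m, F) = 1 + F
K(A) = (-1 - A)/A
W(y) = -2 + y² + 7*y
(-37*(Q(1, -5) - 20))*W(K(-3)) = (-37*((1 - 5) - 20))*(-2 + ((-1 - 1*(-3))/(-3))² + 7*((-1 - 1*(-3))/(-3))) = (-37*(-4 - 20))*(-2 + (-(-1 + 3)/3)² + 7*(-(-1 + 3)/3)) = (-37*(-24))*(-2 + (-⅓*2)² + 7*(-⅓*2)) = 888*(-2 + (-⅔)² + 7*(-⅔)) = 888*(-2 + 4/9 - 14/3) = 888*(-56/9) = -16576/3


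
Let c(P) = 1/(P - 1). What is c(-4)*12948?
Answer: -12948/5 ≈ -2589.6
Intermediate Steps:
c(P) = 1/(-1 + P)
c(-4)*12948 = 12948/(-1 - 4) = 12948/(-5) = -1/5*12948 = -12948/5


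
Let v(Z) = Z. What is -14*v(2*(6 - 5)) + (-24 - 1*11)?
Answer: -63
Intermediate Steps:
-14*v(2*(6 - 5)) + (-24 - 1*11) = -28*(6 - 5) + (-24 - 1*11) = -28 + (-24 - 11) = -14*2 - 35 = -28 - 35 = -63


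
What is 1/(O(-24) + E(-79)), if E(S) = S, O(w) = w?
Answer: -1/103 ≈ -0.0097087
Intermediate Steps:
1/(O(-24) + E(-79)) = 1/(-24 - 79) = 1/(-103) = -1/103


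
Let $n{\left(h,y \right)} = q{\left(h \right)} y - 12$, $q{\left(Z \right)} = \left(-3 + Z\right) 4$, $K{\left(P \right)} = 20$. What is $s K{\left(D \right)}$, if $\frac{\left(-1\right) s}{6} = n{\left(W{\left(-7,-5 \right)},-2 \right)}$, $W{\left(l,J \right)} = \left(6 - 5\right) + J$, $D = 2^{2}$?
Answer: $-5280$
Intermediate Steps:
$D = 4$
$q{\left(Z \right)} = -12 + 4 Z$
$W{\left(l,J \right)} = 1 + J$
$n{\left(h,y \right)} = -12 + y \left(-12 + 4 h\right)$ ($n{\left(h,y \right)} = \left(-12 + 4 h\right) y - 12 = y \left(-12 + 4 h\right) - 12 = -12 + y \left(-12 + 4 h\right)$)
$s = -264$ ($s = - 6 \left(-12 + 4 \left(-2\right) \left(-3 + \left(1 - 5\right)\right)\right) = - 6 \left(-12 + 4 \left(-2\right) \left(-3 - 4\right)\right) = - 6 \left(-12 + 4 \left(-2\right) \left(-7\right)\right) = - 6 \left(-12 + 56\right) = \left(-6\right) 44 = -264$)
$s K{\left(D \right)} = \left(-264\right) 20 = -5280$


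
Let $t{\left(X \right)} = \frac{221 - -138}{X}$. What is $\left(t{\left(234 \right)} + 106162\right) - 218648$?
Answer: $- \frac{26321365}{234} \approx -1.1248 \cdot 10^{5}$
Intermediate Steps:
$t{\left(X \right)} = \frac{359}{X}$ ($t{\left(X \right)} = \frac{221 + 138}{X} = \frac{359}{X}$)
$\left(t{\left(234 \right)} + 106162\right) - 218648 = \left(\frac{359}{234} + 106162\right) - 218648 = \frac{24842267}{234} - 218648 = - \frac{26321365}{234}$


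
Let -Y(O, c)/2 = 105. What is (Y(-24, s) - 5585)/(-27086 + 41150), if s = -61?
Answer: -5795/14064 ≈ -0.41205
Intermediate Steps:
Y(O, c) = -210 (Y(O, c) = -2*105 = -210)
(Y(-24, s) - 5585)/(-27086 + 41150) = (-210 - 5585)/(-27086 + 41150) = -5795/14064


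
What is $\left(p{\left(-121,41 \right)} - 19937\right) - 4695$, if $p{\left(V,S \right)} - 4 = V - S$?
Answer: $-24790$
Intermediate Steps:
$p{\left(V,S \right)} = 4 + V - S$ ($p{\left(V,S \right)} = 4 - \left(S - V\right) = 4 + V - S$)
$\left(p{\left(-121,41 \right)} - 19937\right) - 4695 = \left(\left(4 - 121 - 41\right) - 19937\right) - 4695 = \left(-158 - 19937\right) - 4695 = -20095 - 4695 = -24790$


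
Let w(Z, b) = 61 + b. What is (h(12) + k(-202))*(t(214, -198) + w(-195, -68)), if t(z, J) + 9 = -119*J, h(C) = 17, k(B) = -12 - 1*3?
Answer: 47092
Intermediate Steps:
k(B) = -15 (k(B) = -12 - 3 = -15)
t(z, J) = -9 - 119*J
(h(12) + k(-202))*(t(214, -198) + w(-195, -68)) = (17 - 15)*((-9 - 119*(-198)) + (61 - 68)) = 2*((-9 + 23562) - 7) = 2*(23553 - 7) = 2*23546 = 47092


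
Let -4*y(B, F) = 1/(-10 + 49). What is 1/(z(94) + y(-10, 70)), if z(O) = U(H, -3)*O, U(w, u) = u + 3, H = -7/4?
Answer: -156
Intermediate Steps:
H = -7/4 (H = -7*¼ = -7/4 ≈ -1.7500)
y(B, F) = -1/156 (y(B, F) = -1/(4*(-10 + 49)) = -¼/39 = -¼*1/39 = -1/156)
U(w, u) = 3 + u
z(O) = 0 (z(O) = (3 - 3)*O = 0*O = 0)
1/(z(94) + y(-10, 70)) = 1/(0 - 1/156) = 1/(-1/156) = -156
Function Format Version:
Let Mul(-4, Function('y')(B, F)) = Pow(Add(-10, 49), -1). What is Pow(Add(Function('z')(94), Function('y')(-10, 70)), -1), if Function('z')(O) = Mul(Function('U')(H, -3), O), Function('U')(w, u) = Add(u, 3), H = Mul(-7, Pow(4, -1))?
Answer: -156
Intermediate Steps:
H = Rational(-7, 4) (H = Mul(-7, Rational(1, 4)) = Rational(-7, 4) ≈ -1.7500)
Function('y')(B, F) = Rational(-1, 156) (Function('y')(B, F) = Mul(Rational(-1, 4), Pow(Add(-10, 49), -1)) = Mul(Rational(-1, 4), Pow(39, -1)) = Mul(Rational(-1, 4), Rational(1, 39)) = Rational(-1, 156))
Function('U')(w, u) = Add(3, u)
Function('z')(O) = 0 (Function('z')(O) = Mul(Add(3, -3), O) = Mul(0, O) = 0)
Pow(Add(Function('z')(94), Function('y')(-10, 70)), -1) = Pow(Add(0, Rational(-1, 156)), -1) = Pow(Rational(-1, 156), -1) = -156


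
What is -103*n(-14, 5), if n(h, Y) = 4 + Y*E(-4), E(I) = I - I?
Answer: -412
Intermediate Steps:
E(I) = 0
n(h, Y) = 4 (n(h, Y) = 4 + Y*0 = 4 + 0 = 4)
-103*n(-14, 5) = -103*4 = -412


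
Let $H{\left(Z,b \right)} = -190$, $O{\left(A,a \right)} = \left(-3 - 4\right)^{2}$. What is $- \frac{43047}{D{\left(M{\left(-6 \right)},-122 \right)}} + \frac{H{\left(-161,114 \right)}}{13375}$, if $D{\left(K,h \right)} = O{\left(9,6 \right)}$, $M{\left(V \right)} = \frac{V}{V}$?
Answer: $- \frac{115152587}{131075} \approx -878.52$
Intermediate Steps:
$O{\left(A,a \right)} = 49$ ($O{\left(A,a \right)} = \left(-7\right)^{2} = 49$)
$M{\left(V \right)} = 1$
$D{\left(K,h \right)} = 49$
$- \frac{43047}{D{\left(M{\left(-6 \right)},-122 \right)}} + \frac{H{\left(-161,114 \right)}}{13375} = - \frac{43047}{49} - \frac{190}{13375} = \left(-43047\right) \frac{1}{49} - \frac{38}{2675} = - \frac{43047}{49} - \frac{38}{2675} = - \frac{115152587}{131075}$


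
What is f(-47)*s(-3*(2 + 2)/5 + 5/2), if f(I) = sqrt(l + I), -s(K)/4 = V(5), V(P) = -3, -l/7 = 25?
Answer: 12*I*sqrt(222) ≈ 178.8*I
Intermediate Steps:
l = -175 (l = -7*25 = -175)
s(K) = 12 (s(K) = -4*(-3) = 12)
f(I) = sqrt(-175 + I)
f(-47)*s(-3*(2 + 2)/5 + 5/2) = sqrt(-175 - 47)*12 = sqrt(-222)*12 = (I*sqrt(222))*12 = 12*I*sqrt(222)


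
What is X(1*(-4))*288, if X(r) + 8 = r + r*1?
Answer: -4608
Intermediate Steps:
X(r) = -8 + 2*r (X(r) = -8 + (r + r*1) = -8 + (r + r) = -8 + 2*r)
X(1*(-4))*288 = (-8 + 2*(1*(-4)))*288 = (-8 + 2*(-4))*288 = (-8 - 8)*288 = -16*288 = -4608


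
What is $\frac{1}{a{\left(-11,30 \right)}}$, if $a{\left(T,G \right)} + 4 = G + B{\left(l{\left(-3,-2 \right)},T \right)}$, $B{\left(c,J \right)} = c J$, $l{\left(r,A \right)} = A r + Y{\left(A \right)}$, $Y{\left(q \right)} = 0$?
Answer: $- \frac{1}{40} \approx -0.025$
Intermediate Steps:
$l{\left(r,A \right)} = A r$ ($l{\left(r,A \right)} = A r + 0 = A r$)
$B{\left(c,J \right)} = J c$
$a{\left(T,G \right)} = -4 + G + 6 T$ ($a{\left(T,G \right)} = -4 + \left(G + T \left(\left(-2\right) \left(-3\right)\right)\right) = -4 + \left(G + T 6\right) = -4 + \left(G + 6 T\right) = -4 + G + 6 T$)
$\frac{1}{a{\left(-11,30 \right)}} = \frac{1}{-4 + 30 + 6 \left(-11\right)} = \frac{1}{-4 + 30 - 66} = \frac{1}{-40} = - \frac{1}{40}$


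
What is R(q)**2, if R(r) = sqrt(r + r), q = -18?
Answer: -36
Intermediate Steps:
R(r) = sqrt(2)*sqrt(r) (R(r) = sqrt(2*r) = sqrt(2)*sqrt(r))
R(q)**2 = (sqrt(2)*sqrt(-18))**2 = (sqrt(2)*(3*I*sqrt(2)))**2 = (6*I)**2 = -36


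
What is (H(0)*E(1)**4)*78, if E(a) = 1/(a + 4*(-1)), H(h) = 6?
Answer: 52/9 ≈ 5.7778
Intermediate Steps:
E(a) = 1/(-4 + a) (E(a) = 1/(a - 4) = 1/(-4 + a))
(H(0)*E(1)**4)*78 = (6*(1/(-4 + 1))**4)*78 = (6*(1/(-3))**4)*78 = (6*(-1/3)**4)*78 = (6*(1/81))*78 = (2/27)*78 = 52/9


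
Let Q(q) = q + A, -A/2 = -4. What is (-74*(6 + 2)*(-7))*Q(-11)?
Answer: -12432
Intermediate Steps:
A = 8 (A = -2*(-4) = 8)
Q(q) = 8 + q (Q(q) = q + 8 = 8 + q)
(-74*(6 + 2)*(-7))*Q(-11) = (-74*(6 + 2)*(-7))*(8 - 11) = -592*(-7)*(-3) = -74*(-56)*(-3) = 4144*(-3) = -12432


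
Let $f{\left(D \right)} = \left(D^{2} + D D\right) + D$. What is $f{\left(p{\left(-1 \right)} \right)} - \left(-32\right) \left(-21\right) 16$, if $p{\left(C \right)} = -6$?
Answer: $-10686$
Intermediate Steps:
$f{\left(D \right)} = D + 2 D^{2}$ ($f{\left(D \right)} = \left(D^{2} + D^{2}\right) + D = 2 D^{2} + D = D + 2 D^{2}$)
$f{\left(p{\left(-1 \right)} \right)} - \left(-32\right) \left(-21\right) 16 = - 6 \left(1 + 2 \left(-6\right)\right) - \left(-32\right) \left(-21\right) 16 = - 6 \left(1 - 12\right) - 672 \cdot 16 = \left(-6\right) \left(-11\right) - 10752 = 66 - 10752 = -10686$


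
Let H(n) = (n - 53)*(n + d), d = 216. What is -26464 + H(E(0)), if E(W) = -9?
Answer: -39298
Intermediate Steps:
H(n) = (-53 + n)*(216 + n) (H(n) = (n - 53)*(n + 216) = (-53 + n)*(216 + n))
-26464 + H(E(0)) = -26464 + (-11448 + (-9)² + 163*(-9)) = -26464 + (-11448 + 81 - 1467) = -26464 - 12834 = -39298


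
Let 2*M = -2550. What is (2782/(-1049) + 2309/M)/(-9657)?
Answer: 5969191/12915996075 ≈ 0.00046215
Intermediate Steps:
M = -1275 (M = (1/2)*(-2550) = -1275)
(2782/(-1049) + 2309/M)/(-9657) = (2782/(-1049) + 2309/(-1275))/(-9657) = (2782*(-1/1049) + 2309*(-1/1275))*(-1/9657) = (-2782/1049 - 2309/1275)*(-1/9657) = -5969191/1337475*(-1/9657) = 5969191/12915996075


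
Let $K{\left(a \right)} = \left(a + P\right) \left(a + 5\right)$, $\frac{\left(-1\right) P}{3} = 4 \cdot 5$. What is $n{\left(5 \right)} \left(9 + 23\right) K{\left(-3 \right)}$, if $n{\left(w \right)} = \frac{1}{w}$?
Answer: $- \frac{4032}{5} \approx -806.4$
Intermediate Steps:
$P = -60$ ($P = - 3 \cdot 4 \cdot 5 = \left(-3\right) 20 = -60$)
$K{\left(a \right)} = \left(-60 + a\right) \left(5 + a\right)$ ($K{\left(a \right)} = \left(a - 60\right) \left(a + 5\right) = \left(-60 + a\right) \left(5 + a\right)$)
$n{\left(5 \right)} \left(9 + 23\right) K{\left(-3 \right)} = \frac{9 + 23}{5} \left(-300 + \left(-3\right)^{2} - -165\right) = \frac{1}{5} \cdot 32 \left(-300 + 9 + 165\right) = \frac{32}{5} \left(-126\right) = - \frac{4032}{5}$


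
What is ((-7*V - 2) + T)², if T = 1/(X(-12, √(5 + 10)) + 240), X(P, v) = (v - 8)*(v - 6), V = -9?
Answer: 9796874601428/2632566387 + 16866304*√15/877522129 ≈ 3721.5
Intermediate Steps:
X(P, v) = (-8 + v)*(-6 + v)
T = 1/(303 - 14*√15) (T = 1/((48 + (√(5 + 10))² - 14*√(5 + 10)) + 240) = 1/((48 + (√15)² - 14*√15) + 240) = 1/((48 + 15 - 14*√15) + 240) = 1/((63 - 14*√15) + 240) = 1/(303 - 14*√15) ≈ 0.0040196)
((-7*V - 2) + T)² = ((-7*(-9) - 2) + (101/29623 + 14*√15/88869))² = ((63 - 2) + (101/29623 + 14*√15/88869))² = (61 + (101/29623 + 14*√15/88869))² = (1807104/29623 + 14*√15/88869)²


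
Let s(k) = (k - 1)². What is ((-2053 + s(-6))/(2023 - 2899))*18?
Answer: 3006/73 ≈ 41.178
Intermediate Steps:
s(k) = (-1 + k)²
((-2053 + s(-6))/(2023 - 2899))*18 = ((-2053 + (-1 - 6)²)/(2023 - 2899))*18 = ((-2053 + (-7)²)/(-876))*18 = ((-2053 + 49)*(-1/876))*18 = -2004*(-1/876)*18 = (167/73)*18 = 3006/73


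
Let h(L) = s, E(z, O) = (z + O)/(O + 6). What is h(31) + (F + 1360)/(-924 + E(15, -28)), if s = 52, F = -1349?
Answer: 1056138/20315 ≈ 51.988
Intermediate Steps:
E(z, O) = (O + z)/(6 + O)
h(L) = 52
h(31) + (F + 1360)/(-924 + E(15, -28)) = 52 + (-1349 + 1360)/(-924 + (-28 + 15)/(6 - 28)) = 52 + 11/(-924 - 13/(-22)) = 52 + 11/(-924 - 1/22*(-13)) = 52 + 11/(-924 + 13/22) = 52 + 11/(-20315/22) = 52 + 11*(-22/20315) = 52 - 242/20315 = 1056138/20315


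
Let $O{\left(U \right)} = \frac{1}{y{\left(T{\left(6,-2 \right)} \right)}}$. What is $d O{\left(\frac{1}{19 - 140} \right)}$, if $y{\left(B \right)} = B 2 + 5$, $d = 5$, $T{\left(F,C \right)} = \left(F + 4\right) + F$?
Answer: $\frac{5}{37} \approx 0.13514$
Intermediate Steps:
$T{\left(F,C \right)} = 4 + 2 F$ ($T{\left(F,C \right)} = \left(4 + F\right) + F = 4 + 2 F$)
$y{\left(B \right)} = 5 + 2 B$ ($y{\left(B \right)} = 2 B + 5 = 5 + 2 B$)
$O{\left(U \right)} = \frac{1}{37}$ ($O{\left(U \right)} = \frac{1}{5 + 2 \left(4 + 2 \cdot 6\right)} = \frac{1}{5 + 2 \left(4 + 12\right)} = \frac{1}{5 + 2 \cdot 16} = \frac{1}{5 + 32} = \frac{1}{37}$)
$d O{\left(\frac{1}{19 - 140} \right)} = 5 \cdot \frac{1}{37} = \frac{5}{37}$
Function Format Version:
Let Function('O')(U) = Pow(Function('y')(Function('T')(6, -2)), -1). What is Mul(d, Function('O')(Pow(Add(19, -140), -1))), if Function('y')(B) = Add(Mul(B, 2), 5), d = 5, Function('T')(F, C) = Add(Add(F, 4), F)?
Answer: Rational(5, 37) ≈ 0.13514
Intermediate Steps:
Function('T')(F, C) = Add(4, Mul(2, F)) (Function('T')(F, C) = Add(Add(4, F), F) = Add(4, Mul(2, F)))
Function('y')(B) = Add(5, Mul(2, B)) (Function('y')(B) = Add(Mul(2, B), 5) = Add(5, Mul(2, B)))
Function('O')(U) = Rational(1, 37) (Function('O')(U) = Pow(Add(5, Mul(2, Add(4, Mul(2, 6)))), -1) = Pow(Add(5, Mul(2, Add(4, 12))), -1) = Pow(Add(5, Mul(2, 16)), -1) = Pow(Add(5, 32), -1) = Pow(37, -1) = Rational(1, 37))
Mul(d, Function('O')(Pow(Add(19, -140), -1))) = Mul(5, Rational(1, 37)) = Rational(5, 37)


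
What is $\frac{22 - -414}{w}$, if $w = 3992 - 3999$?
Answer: $- \frac{436}{7} \approx -62.286$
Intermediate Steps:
$w = -7$ ($w = 3992 - 3999 = -7$)
$\frac{22 - -414}{w} = \frac{22 - -414}{-7} = \left(22 + 414\right) \left(- \frac{1}{7}\right) = 436 \left(- \frac{1}{7}\right) = - \frac{436}{7}$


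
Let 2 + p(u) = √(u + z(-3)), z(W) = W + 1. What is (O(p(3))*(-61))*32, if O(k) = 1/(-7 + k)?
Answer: 244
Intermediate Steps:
z(W) = 1 + W
p(u) = -2 + √(-2 + u) (p(u) = -2 + √(u + (1 - 3)) = -2 + √(u - 2) = -2 + √(-2 + u))
(O(p(3))*(-61))*32 = (-61/(-7 + (-2 + √(-2 + 3))))*32 = (-61/(-7 + (-2 + √1)))*32 = (-61/(-7 + (-2 + 1)))*32 = (-61/(-7 - 1))*32 = (-61/(-8))*32 = -⅛*(-61)*32 = (61/8)*32 = 244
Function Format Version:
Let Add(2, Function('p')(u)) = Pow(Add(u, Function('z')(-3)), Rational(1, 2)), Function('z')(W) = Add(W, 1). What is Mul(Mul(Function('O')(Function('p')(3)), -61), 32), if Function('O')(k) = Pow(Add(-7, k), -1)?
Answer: 244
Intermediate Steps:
Function('z')(W) = Add(1, W)
Function('p')(u) = Add(-2, Pow(Add(-2, u), Rational(1, 2))) (Function('p')(u) = Add(-2, Pow(Add(u, Add(1, -3)), Rational(1, 2))) = Add(-2, Pow(Add(u, -2), Rational(1, 2))) = Add(-2, Pow(Add(-2, u), Rational(1, 2))))
Mul(Mul(Function('O')(Function('p')(3)), -61), 32) = Mul(Mul(Pow(Add(-7, Add(-2, Pow(Add(-2, 3), Rational(1, 2)))), -1), -61), 32) = Mul(Mul(Pow(Add(-7, Add(-2, Pow(1, Rational(1, 2)))), -1), -61), 32) = Mul(Mul(Pow(Add(-7, Add(-2, 1)), -1), -61), 32) = Mul(Mul(Pow(Add(-7, -1), -1), -61), 32) = Mul(Mul(Pow(-8, -1), -61), 32) = Mul(Mul(Rational(-1, 8), -61), 32) = Mul(Rational(61, 8), 32) = 244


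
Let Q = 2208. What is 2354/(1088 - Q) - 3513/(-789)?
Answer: 346209/147280 ≈ 2.3507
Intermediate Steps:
2354/(1088 - Q) - 3513/(-789) = 2354/(1088 - 1*2208) - 3513/(-789) = 2354/(1088 - 2208) - 3513*(-1/789) = 2354/(-1120) + 1171/263 = 2354*(-1/1120) + 1171/263 = -1177/560 + 1171/263 = 346209/147280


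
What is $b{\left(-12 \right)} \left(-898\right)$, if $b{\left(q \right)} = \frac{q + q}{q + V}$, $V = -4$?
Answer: $-1347$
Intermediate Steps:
$b{\left(q \right)} = \frac{2 q}{-4 + q}$ ($b{\left(q \right)} = \frac{q + q}{q - 4} = \frac{2 q}{-4 + q}$)
$b{\left(-12 \right)} \left(-898\right) = 2 \left(-12\right) \frac{1}{-4 - 12} \left(-898\right) = 2 \left(-12\right) \frac{1}{-16} \left(-898\right) = 2 \left(-12\right) \left(- \frac{1}{16}\right) \left(-898\right) = \frac{3}{2} \left(-898\right) = -1347$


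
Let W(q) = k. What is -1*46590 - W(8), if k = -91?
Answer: -46499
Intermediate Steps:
W(q) = -91
-1*46590 - W(8) = -1*46590 - 1*(-91) = -46590 + 91 = -46499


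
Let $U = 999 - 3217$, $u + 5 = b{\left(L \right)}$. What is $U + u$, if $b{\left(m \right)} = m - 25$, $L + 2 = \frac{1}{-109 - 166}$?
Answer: $- \frac{618751}{275} \approx -2250.0$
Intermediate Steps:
$L = - \frac{551}{275}$ ($L = -2 + \frac{1}{-109 - 166} = -2 + \frac{1}{-275} = -2 - \frac{1}{275} = - \frac{551}{275} \approx -2.0036$)
$b{\left(m \right)} = -25 + m$
$u = - \frac{8801}{275}$ ($u = -5 - \frac{7426}{275} = - \frac{8801}{275} \approx -32.004$)
$U = -2218$
$U + u = -2218 - \frac{8801}{275} = - \frac{618751}{275}$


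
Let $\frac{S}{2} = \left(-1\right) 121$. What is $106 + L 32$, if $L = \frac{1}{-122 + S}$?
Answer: $\frac{9638}{91} \approx 105.91$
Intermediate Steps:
$S = -242$ ($S = 2 \left(\left(-1\right) 121\right) = 2 \left(-121\right) = -242$)
$L = - \frac{1}{364}$ ($L = \frac{1}{-122 - 242} = \frac{1}{-364} = - \frac{1}{364} \approx -0.0027473$)
$106 + L 32 = 106 - \frac{8}{91} = \frac{9638}{91}$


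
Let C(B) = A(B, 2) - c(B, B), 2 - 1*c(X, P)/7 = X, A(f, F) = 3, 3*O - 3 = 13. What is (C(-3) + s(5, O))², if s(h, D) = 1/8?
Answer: 65025/64 ≈ 1016.0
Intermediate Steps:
O = 16/3 (O = 1 + (⅓)*13 = 1 + 13/3 = 16/3 ≈ 5.3333)
s(h, D) = ⅛
c(X, P) = 14 - 7*X
C(B) = -11 + 7*B (C(B) = 3 - (14 - 7*B) = 3 + (-14 + 7*B) = -11 + 7*B)
(C(-3) + s(5, O))² = ((-11 + 7*(-3)) + ⅛)² = ((-11 - 21) + ⅛)² = (-32 + ⅛)² = (-255/8)² = 65025/64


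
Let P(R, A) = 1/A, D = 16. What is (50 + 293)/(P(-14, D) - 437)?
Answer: -5488/6991 ≈ -0.78501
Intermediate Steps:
(50 + 293)/(P(-14, D) - 437) = (50 + 293)/(1/16 - 437) = 343/(1/16 - 437) = 343/(-6991/16) = 343*(-16/6991) = -5488/6991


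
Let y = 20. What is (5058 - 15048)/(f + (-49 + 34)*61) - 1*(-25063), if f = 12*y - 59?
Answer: 9203116/367 ≈ 25077.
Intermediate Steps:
f = 181 (f = 12*20 - 59 = 240 - 59 = 181)
(5058 - 15048)/(f + (-49 + 34)*61) - 1*(-25063) = (5058 - 15048)/(181 + (-49 + 34)*61) - 1*(-25063) = -9990/(181 - 15*61) + 25063 = -9990/(181 - 915) + 25063 = -9990/(-734) + 25063 = -9990*(-1/734) + 25063 = 4995/367 + 25063 = 9203116/367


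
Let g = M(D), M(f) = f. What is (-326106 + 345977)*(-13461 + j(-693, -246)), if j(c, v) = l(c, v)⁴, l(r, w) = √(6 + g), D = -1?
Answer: -266986756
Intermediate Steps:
g = -1
l(r, w) = √5 (l(r, w) = √(6 - 1) = √5)
j(c, v) = 25 (j(c, v) = (√5)⁴ = 25)
(-326106 + 345977)*(-13461 + j(-693, -246)) = (-326106 + 345977)*(-13461 + 25) = 19871*(-13436) = -266986756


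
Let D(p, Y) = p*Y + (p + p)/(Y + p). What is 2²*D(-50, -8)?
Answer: 46600/29 ≈ 1606.9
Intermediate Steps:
D(p, Y) = Y*p + 2*p/(Y + p) (D(p, Y) = Y*p + (2*p)/(Y + p) = Y*p + 2*p/(Y + p))
2²*D(-50, -8) = 2²*(-50*(2 + (-8)² - 8*(-50))/(-8 - 50)) = 4*(-50*(2 + 64 + 400)/(-58)) = 4*(-50*(-1/58)*466) = 4*(11650/29) = 46600/29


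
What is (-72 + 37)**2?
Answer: 1225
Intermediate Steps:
(-72 + 37)**2 = (-35)**2 = 1225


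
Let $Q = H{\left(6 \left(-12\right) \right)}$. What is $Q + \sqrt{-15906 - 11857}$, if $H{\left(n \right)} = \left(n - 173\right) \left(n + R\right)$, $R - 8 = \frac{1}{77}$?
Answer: $\frac{172445}{11} + i \sqrt{27763} \approx 15677.0 + 166.62 i$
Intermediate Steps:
$R = \frac{617}{77}$ ($R = 8 + \frac{1}{77} = \frac{617}{77} \approx 8.013$)
$H{\left(n \right)} = \left(-173 + n\right) \left(\frac{617}{77} + n\right)$ ($H{\left(n \right)} = \left(n - 173\right) \left(n + \frac{617}{77}\right) = \left(-173 + n\right) \left(\frac{617}{77} + n\right)$)
$Q = \frac{172445}{11}$ ($Q = - \frac{106741}{77} + \left(6 \left(-12\right)\right)^{2} - \frac{12704 \cdot 6 \left(-12\right)}{77} = - \frac{106741}{77} + \left(-72\right)^{2} - - \frac{914688}{77} = - \frac{106741}{77} + 5184 + \frac{914688}{77} = \frac{172445}{11} \approx 15677.0$)
$Q + \sqrt{-15906 - 11857} = \frac{172445}{11} + \sqrt{-15906 - 11857} = \frac{172445}{11} + \sqrt{-27763} = \frac{172445}{11} + i \sqrt{27763}$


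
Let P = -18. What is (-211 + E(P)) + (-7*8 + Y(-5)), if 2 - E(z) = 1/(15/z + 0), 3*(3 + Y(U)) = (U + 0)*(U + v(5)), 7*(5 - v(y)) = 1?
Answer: -27989/105 ≈ -266.56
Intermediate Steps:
v(y) = 34/7 (v(y) = 5 - 1/7*1 = 5 - 1/7 = 34/7)
Y(U) = -3 + U*(34/7 + U)/3 (Y(U) = -3 + ((U + 0)*(U + 34/7))/3 = -3 + (U*(34/7 + U))/3 = -3 + U*(34/7 + U)/3)
E(z) = 2 - z/15 (E(z) = 2 - 1/(15/z + 0) = 2 - 1/(15/z) = 2 - z/15)
(-211 + E(P)) + (-7*8 + Y(-5)) = (-211 + (2 - 1/15*(-18))) + (-7*8 + (-3 + (1/3)*(-5)**2 + (34/21)*(-5))) = (-211 + (2 + 6/5)) + (-56 + (-3 + (1/3)*25 - 170/21)) = (-211 + 16/5) + (-56 + (-3 + 25/3 - 170/21)) = -1039/5 + (-56 - 58/21) = -1039/5 - 1234/21 = -27989/105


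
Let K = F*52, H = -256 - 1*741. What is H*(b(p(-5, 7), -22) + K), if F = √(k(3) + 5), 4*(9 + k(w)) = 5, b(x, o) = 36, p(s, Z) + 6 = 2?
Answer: -35892 - 25922*I*√11 ≈ -35892.0 - 85974.0*I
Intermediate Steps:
p(s, Z) = -4 (p(s, Z) = -6 + 2 = -4)
k(w) = -31/4 (k(w) = -9 + (¼)*5 = -9 + 5/4 = -31/4)
H = -997 (H = -256 - 741 = -997)
F = I*√11/2 (F = √(-31/4 + 5) = √(-11/4) = I*√11/2 ≈ 1.6583*I)
K = 26*I*√11 (K = (I*√11/2)*52 = 26*I*√11 ≈ 86.232*I)
H*(b(p(-5, 7), -22) + K) = -997*(36 + 26*I*√11) = -35892 - 25922*I*√11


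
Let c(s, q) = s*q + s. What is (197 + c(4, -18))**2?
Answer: 16641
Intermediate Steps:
c(s, q) = s + q*s (c(s, q) = q*s + s = s + q*s)
(197 + c(4, -18))**2 = (197 + 4*(1 - 18))**2 = (197 + 4*(-17))**2 = (197 - 68)**2 = 129**2 = 16641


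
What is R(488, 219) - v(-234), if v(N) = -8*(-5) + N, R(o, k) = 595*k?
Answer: 130499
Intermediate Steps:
v(N) = 40 + N
R(488, 219) - v(-234) = 595*219 - (40 - 234) = 130305 - 1*(-194) = 130305 + 194 = 130499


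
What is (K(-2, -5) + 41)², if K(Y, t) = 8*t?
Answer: 1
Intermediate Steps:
(K(-2, -5) + 41)² = (8*(-5) + 41)² = (-40 + 41)² = 1² = 1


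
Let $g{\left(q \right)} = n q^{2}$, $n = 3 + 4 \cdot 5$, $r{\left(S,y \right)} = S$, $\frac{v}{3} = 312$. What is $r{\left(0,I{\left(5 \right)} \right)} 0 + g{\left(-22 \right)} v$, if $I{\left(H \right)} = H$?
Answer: $10419552$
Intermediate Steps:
$v = 936$ ($v = 3 \cdot 312 = 936$)
$n = 23$ ($n = 3 + 20 = 23$)
$g{\left(q \right)} = 23 q^{2}$
$r{\left(0,I{\left(5 \right)} \right)} 0 + g{\left(-22 \right)} v = 0 \cdot 0 + 23 \left(-22\right)^{2} \cdot 936 = 0 + 23 \cdot 484 \cdot 936 = 0 + 11132 \cdot 936 = 0 + 10419552 = 10419552$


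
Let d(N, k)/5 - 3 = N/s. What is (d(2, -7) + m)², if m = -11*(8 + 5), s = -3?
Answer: 155236/9 ≈ 17248.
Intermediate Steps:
m = -143 (m = -11*13 = -143)
d(N, k) = 15 - 5*N/3 (d(N, k) = 15 + 5*(N/(-3)) = 15 + 5*(N*(-⅓)) = 15 + 5*(-N/3) = 15 - 5*N/3)
(d(2, -7) + m)² = ((15 - 5/3*2) - 143)² = ((15 - 10/3) - 143)² = (35/3 - 143)² = (-394/3)² = 155236/9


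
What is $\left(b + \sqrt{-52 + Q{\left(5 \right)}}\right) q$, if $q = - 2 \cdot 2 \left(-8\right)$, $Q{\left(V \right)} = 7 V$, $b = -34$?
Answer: $-1088 + 32 i \sqrt{17} \approx -1088.0 + 131.94 i$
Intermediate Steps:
$q = 32$ ($q = \left(-2\right) \left(-16\right) = 32$)
$\left(b + \sqrt{-52 + Q{\left(5 \right)}}\right) q = \left(-34 + \sqrt{-52 + 7 \cdot 5}\right) 32 = \left(-34 + \sqrt{-52 + 35}\right) 32 = \left(-34 + \sqrt{-17}\right) 32 = \left(-34 + i \sqrt{17}\right) 32 = -1088 + 32 i \sqrt{17}$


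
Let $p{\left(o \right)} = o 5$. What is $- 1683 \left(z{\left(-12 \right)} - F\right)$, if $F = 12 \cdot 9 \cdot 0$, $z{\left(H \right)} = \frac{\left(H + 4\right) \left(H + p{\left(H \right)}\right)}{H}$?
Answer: $80784$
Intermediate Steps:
$p{\left(o \right)} = 5 o$
$z{\left(H \right)} = 24 + 6 H$ ($z{\left(H \right)} = \frac{\left(H + 4\right) \left(H + 5 H\right)}{H} = \frac{\left(4 + H\right) 6 H}{H} = \frac{6 H \left(4 + H\right)}{H} = 24 + 6 H$)
$F = 0$ ($F = 108 \cdot 0 = 0$)
$- 1683 \left(z{\left(-12 \right)} - F\right) = - 1683 \left(\left(24 + 6 \left(-12\right)\right) - 0\right) = - 1683 \left(\left(24 - 72\right) + 0\right) = - 1683 \left(-48 + 0\right) = \left(-1683\right) \left(-48\right) = 80784$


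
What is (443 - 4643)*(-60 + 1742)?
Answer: -7064400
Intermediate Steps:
(443 - 4643)*(-60 + 1742) = -4200*1682 = -7064400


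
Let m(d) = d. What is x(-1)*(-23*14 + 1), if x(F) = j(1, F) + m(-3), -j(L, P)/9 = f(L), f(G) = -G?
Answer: -1926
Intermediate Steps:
j(L, P) = 9*L (j(L, P) = -(-9)*L = 9*L)
x(F) = 6 (x(F) = 9*1 - 3 = 9 - 3 = 6)
x(-1)*(-23*14 + 1) = 6*(-23*14 + 1) = 6*(-322 + 1) = 6*(-321) = -1926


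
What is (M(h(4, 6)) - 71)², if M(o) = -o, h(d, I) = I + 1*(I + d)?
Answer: 7569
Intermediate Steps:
h(d, I) = d + 2*I (h(d, I) = I + (I + d) = d + 2*I)
(M(h(4, 6)) - 71)² = (-(4 + 2*6) - 71)² = (-(4 + 12) - 71)² = (-1*16 - 71)² = (-16 - 71)² = (-87)² = 7569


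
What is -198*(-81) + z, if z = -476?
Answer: 15562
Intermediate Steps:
-198*(-81) + z = -198*(-81) - 476 = 16038 - 476 = 15562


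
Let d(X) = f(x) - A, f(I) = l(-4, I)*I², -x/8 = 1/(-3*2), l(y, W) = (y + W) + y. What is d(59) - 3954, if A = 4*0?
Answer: -107078/27 ≈ -3965.9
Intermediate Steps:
l(y, W) = W + 2*y (l(y, W) = (W + y) + y = W + 2*y)
x = 4/3 (x = -8/((-3)*2) = -(-8)/(3*2) = -8*(-⅙) = 4/3 ≈ 1.3333)
f(I) = I²*(-8 + I) (f(I) = (I + 2*(-4))*I² = (I - 8)*I² = (-8 + I)*I² = I²*(-8 + I))
A = 0
d(X) = -320/27 (d(X) = (4/3)²*(-8 + 4/3) - 1*0 = (16/9)*(-20/3) + 0 = -320/27 + 0 = -320/27)
d(59) - 3954 = -320/27 - 3954 = -107078/27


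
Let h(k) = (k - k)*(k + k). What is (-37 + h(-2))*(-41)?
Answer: 1517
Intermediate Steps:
h(k) = 0 (h(k) = 0*(2*k) = 0)
(-37 + h(-2))*(-41) = (-37 + 0)*(-41) = -37*(-41) = 1517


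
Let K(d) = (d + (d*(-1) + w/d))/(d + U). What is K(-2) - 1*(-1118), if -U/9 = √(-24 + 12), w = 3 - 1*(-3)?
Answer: 545587/488 - 27*I*√3/488 ≈ 1118.0 - 0.095831*I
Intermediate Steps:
w = 6 (w = 3 + 3 = 6)
U = -18*I*√3 (U = -9*√(-24 + 12) = -18*I*√3 ≈ -31.177*I)
K(d) = 6/(d*(d - 18*I*√3)) (K(d) = (d + (d*(-1) + 6/d))/(d - 18*I*√3) = (d + (-d + 6/d))/(d - 18*I*√3) = (6/d)/(d - 18*I*√3) = 6/(d*(d - 18*I*√3)))
K(-2) - 1*(-1118) = 6/(-2*(-2 - 18*I*√3)) - 1*(-1118) = 6*(-½)/(-2 - 18*I*√3) + 1118 = -3/(-2 - 18*I*√3) + 1118 = 1118 - 3/(-2 - 18*I*√3)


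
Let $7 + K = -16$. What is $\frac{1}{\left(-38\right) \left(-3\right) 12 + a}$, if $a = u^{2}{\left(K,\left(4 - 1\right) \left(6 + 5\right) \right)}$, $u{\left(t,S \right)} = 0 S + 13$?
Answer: $\frac{1}{1537} \approx 0.00065062$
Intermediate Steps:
$K = -23$ ($K = -7 - 16 = -23$)
$u{\left(t,S \right)} = 13$ ($u{\left(t,S \right)} = 0 + 13 = 13$)
$a = 169$ ($a = 13^{2} = 169$)
$\frac{1}{\left(-38\right) \left(-3\right) 12 + a} = \frac{1}{\left(-38\right) \left(-3\right) 12 + 169} = \frac{1}{114 \cdot 12 + 169} = \frac{1}{1368 + 169} = \frac{1}{1537}$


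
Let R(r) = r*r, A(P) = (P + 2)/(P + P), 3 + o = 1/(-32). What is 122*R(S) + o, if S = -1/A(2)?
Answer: 3807/32 ≈ 118.97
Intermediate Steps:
o = -97/32 (o = -3 + 1/(-32) = -3 - 1/32 = -97/32 ≈ -3.0313)
A(P) = (2 + P)/(2*P) (A(P) = (2 + P)/((2*P)) = (2 + P)*(1/(2*P)) = (2 + P)/(2*P))
S = -1 (S = -1/((½)*(2 + 2)/2) = -1/((½)*(½)*4) = -1/1 = -1*1 = -1)
R(r) = r²
122*R(S) + o = 122*(-1)² - 97/32 = 122*1 - 97/32 = 122 - 97/32 = 3807/32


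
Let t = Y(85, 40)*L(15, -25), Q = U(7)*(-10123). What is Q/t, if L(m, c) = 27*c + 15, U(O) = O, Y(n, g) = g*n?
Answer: 70861/2244000 ≈ 0.031578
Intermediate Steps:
L(m, c) = 15 + 27*c
Q = -70861 (Q = 7*(-10123) = -70861)
t = -2244000 (t = (40*85)*(15 + 27*(-25)) = 3400*(15 - 675) = 3400*(-660) = -2244000)
Q/t = -70861/(-2244000) = -70861*(-1/2244000) = 70861/2244000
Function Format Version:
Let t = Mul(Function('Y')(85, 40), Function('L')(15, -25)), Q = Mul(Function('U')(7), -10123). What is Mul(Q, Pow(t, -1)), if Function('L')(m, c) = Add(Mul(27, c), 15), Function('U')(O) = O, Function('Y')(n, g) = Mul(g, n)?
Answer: Rational(70861, 2244000) ≈ 0.031578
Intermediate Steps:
Function('L')(m, c) = Add(15, Mul(27, c))
Q = -70861 (Q = Mul(7, -10123) = -70861)
t = -2244000 (t = Mul(Mul(40, 85), Add(15, Mul(27, -25))) = Mul(3400, Add(15, -675)) = Mul(3400, -660) = -2244000)
Mul(Q, Pow(t, -1)) = Mul(-70861, Pow(-2244000, -1)) = Mul(-70861, Rational(-1, 2244000)) = Rational(70861, 2244000)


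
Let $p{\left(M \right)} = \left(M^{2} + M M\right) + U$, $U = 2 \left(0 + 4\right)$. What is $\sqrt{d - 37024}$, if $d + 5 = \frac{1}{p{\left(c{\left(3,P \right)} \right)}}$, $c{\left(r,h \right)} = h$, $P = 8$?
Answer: $\frac{i \sqrt{171222062}}{68} \approx 192.43 i$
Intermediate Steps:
$U = 8$ ($U = 2 \cdot 4 = 8$)
$p{\left(M \right)} = 8 + 2 M^{2}$ ($p{\left(M \right)} = \left(M^{2} + M M\right) + 8 = \left(M^{2} + M^{2}\right) + 8 = 2 M^{2} + 8 = 8 + 2 M^{2}$)
$d = - \frac{679}{136}$ ($d = -5 + \frac{1}{8 + 2 \cdot 8^{2}} = -5 + \frac{1}{8 + 2 \cdot 64} = -5 + \frac{1}{8 + 128} = -5 + \frac{1}{136} = - \frac{679}{136} \approx -4.9926$)
$\sqrt{d - 37024} = \sqrt{- \frac{679}{136} - 37024} = \sqrt{- \frac{5035943}{136}} = \frac{i \sqrt{171222062}}{68}$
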